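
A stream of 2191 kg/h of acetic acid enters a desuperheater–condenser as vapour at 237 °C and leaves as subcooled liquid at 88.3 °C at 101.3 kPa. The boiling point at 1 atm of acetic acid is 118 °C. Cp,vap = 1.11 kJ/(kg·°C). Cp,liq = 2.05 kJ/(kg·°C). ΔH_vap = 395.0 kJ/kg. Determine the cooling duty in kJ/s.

vapour 237→118 °C: -132.09 kJ/kg
condensation at 118 °C: -395 kJ/kg
liquid 118→88.3 °C: -60.885 kJ/kg
Δh = -132.09 + -395 + -60.885 = -587.98 kJ/kg
Q = ṁ·Δh = 2191 kg/h × -587.98 kJ/kg = -1.2883e+06 kJ/h
|Q| = 357.85 kW

Q_c = 358 kJ/s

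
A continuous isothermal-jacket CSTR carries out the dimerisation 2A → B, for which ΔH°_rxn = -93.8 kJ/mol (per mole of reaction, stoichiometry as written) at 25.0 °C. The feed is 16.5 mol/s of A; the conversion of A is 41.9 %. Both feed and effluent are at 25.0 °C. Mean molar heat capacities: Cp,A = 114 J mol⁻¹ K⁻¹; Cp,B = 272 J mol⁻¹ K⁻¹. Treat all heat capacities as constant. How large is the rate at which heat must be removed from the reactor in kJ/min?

Q_out = 19500 kJ/min

Extent of reaction ξ = 0.419 × 16.5 / 2 = 3.4567 mol/s
Reaction term: ξ·ΔH°_rxn = 3.4567 × -93.8 = -324.24 kJ/s
Q = ΔH = -324.24 kJ/s = -324.24 kW
Heat removed = 19455 kJ/min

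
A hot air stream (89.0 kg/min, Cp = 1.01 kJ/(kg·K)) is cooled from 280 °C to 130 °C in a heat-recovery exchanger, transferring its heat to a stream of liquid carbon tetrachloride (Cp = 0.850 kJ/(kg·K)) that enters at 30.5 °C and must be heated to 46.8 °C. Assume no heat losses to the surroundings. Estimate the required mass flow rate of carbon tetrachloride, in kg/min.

ṁ_c = 973 kg/min

Heat released by hot stream: Q = 89.0 × 1.01 × (280 − 130) = 13484 kJ/min
Energy balance on cold side (adiabatic exchanger): Q = ṁ_c·Cp_c·(T_c,out − T_c,in)
ṁ_c = 13484 / [0.850 × (46.8 − 30.5)] = 973.19 kg/min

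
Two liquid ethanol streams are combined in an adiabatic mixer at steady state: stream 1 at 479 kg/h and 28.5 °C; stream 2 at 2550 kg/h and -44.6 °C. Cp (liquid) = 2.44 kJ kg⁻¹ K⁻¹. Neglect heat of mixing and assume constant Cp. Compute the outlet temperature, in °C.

Energy balance with Q = 0: Σ ṁᵢCp,ᵢ(T_out − Tᵢ) = 0
Σ ṁᵢCp,ᵢTᵢ = 479×2.44×28.5 + 2550×2.44×-44.6 = -244190
Σ ṁᵢCp,ᵢ = 479×2.44 + 2550×2.44 = 7390.8
T_out = -244190 / 7390.8 = -33.04 °C

T_out = -33.0 °C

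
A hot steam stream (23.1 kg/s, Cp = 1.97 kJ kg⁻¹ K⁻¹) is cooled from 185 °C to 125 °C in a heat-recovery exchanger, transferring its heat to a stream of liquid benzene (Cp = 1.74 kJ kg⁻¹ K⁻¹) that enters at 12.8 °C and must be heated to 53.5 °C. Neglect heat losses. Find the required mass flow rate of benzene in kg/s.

ṁ_c = 38.6 kg/s

Heat released by hot stream: Q = 23.1 × 1.97 × (185 − 125) = 2730.4 kJ/s
Energy balance on cold side (adiabatic exchanger): Q = ṁ_c·Cp_c·(T_c,out − T_c,in)
ṁ_c = 2730.4 / [1.74 × (53.5 − 12.8)] = 38.555 kg/s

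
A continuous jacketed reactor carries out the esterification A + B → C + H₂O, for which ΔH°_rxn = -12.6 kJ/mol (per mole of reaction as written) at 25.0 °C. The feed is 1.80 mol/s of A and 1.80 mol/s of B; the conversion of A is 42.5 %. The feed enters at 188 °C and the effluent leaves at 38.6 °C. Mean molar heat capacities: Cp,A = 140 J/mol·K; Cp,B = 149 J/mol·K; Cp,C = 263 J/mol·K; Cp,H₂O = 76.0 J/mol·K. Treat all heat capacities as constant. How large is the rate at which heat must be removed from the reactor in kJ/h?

Q_out = 313000 kJ/h

Extent of reaction ξ = 0.425 × 1.80 = 0.765 mol/s
Reaction term: ξ·ΔH°_rxn = 0.765 × -12.6 = -9.639 kJ/s
Sensible, feed 188→25 °C: -84.793 kJ/s
Outlet flows (mol/s): A 1.035, B 1.035, C 0.765, H₂O 0.765
Sensible, products 25→38.6 °C: 7.5949 kJ/s
Q = ΔH = -86.837 kJ/s = -86.837 kW
Heat removed = 312610 kJ/h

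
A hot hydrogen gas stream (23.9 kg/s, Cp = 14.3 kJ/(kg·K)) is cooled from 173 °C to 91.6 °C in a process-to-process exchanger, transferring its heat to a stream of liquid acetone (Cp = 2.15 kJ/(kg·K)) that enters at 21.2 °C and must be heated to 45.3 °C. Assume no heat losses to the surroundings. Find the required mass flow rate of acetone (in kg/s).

Heat released by hot stream: Q = 23.9 × 14.3 × (173 − 91.6) = 27820 kJ/s
Energy balance on cold side (adiabatic exchanger): Q = ṁ_c·Cp_c·(T_c,out − T_c,in)
ṁ_c = 27820 / [2.15 × (45.3 − 21.2)] = 536.91 kg/s

ṁ_c = 537 kg/s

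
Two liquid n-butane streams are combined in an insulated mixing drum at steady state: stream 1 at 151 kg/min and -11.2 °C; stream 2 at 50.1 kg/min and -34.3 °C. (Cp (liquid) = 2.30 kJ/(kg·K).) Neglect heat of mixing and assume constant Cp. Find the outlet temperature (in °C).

Energy balance with Q = 0: Σ ṁᵢCp,ᵢ(T_out − Tᵢ) = 0
Σ ṁᵢCp,ᵢTᵢ = 151×2.30×-11.2 + 50.1×2.30×-34.3 = -7842.1
Σ ṁᵢCp,ᵢ = 151×2.30 + 50.1×2.30 = 462.53
T_out = -7842.1 / 462.53 = -16.955 °C

T_out = -17.0 °C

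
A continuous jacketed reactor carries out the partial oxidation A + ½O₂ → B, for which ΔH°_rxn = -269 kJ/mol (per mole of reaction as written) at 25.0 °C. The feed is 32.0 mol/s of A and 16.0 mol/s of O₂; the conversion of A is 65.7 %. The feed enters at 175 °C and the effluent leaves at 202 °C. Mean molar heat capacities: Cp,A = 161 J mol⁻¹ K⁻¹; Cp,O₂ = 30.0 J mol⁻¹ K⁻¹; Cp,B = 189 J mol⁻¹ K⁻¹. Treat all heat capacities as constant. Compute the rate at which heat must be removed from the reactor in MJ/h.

Extent of reaction ξ = 0.657 × 32.0 = 21.024 mol/s
Reaction term: ξ·ΔH°_rxn = 21.024 × -269 = -5655.5 kJ/s
Sensible, feed 175→25 °C: -844.8 kJ/s
Outlet flows (mol/s): A 10.976, O₂ 5.488, B 21.024
Sensible, products 25→202 °C: 1045.2 kJ/s
Q = ΔH = -5455 kJ/s = -5455 kW
Heat removed = 19638 MJ/h

Q_out = 19600 MJ/h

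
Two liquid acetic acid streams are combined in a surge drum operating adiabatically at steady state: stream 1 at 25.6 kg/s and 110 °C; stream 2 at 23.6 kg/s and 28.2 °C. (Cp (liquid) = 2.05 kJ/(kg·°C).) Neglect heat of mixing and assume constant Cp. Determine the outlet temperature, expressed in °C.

No heat crosses the boundary, so H_out = H_in.
Σ ṁᵢCp,ᵢTᵢ = 25.6×2.05×110 + 23.6×2.05×28.2 = 7137.1
Σ ṁᵢCp,ᵢ = 25.6×2.05 + 23.6×2.05 = 100.86
T_out = 7137.1 / 100.86 = 70.763 °C

T_out = 70.8 °C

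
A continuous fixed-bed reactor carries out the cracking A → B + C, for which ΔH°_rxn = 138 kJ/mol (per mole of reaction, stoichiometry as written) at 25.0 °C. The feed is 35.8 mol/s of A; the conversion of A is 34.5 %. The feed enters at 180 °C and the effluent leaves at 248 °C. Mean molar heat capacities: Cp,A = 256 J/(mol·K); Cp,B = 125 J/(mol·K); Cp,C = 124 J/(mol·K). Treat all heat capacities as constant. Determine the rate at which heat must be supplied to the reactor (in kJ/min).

Q_in = 139000 kJ/min

Extent of reaction ξ = 0.345 × 35.8 = 12.351 mol/s
Reaction term: ξ·ΔH°_rxn = 12.351 × 138 = 1704.4 kJ/s
Sensible, feed 180→25 °C: -1420.5 kJ/s
Outlet flows (mol/s): A 23.449, B 12.351, C 12.351
Sensible, products 25→248 °C: 2024.5 kJ/s
Q = ΔH = 2308.4 kJ/s = 2308.4 kW
Heat supplied = 138500 kJ/min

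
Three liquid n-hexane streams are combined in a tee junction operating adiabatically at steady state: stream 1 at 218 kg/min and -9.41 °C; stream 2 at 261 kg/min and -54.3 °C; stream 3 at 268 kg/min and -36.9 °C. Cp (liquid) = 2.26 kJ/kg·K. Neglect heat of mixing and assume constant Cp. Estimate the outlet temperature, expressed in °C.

Energy balance with Q = 0: Σ ṁᵢCp,ᵢ(T_out − Tᵢ) = 0
Σ ṁᵢCp,ᵢTᵢ = 218×2.26×-9.41 + 261×2.26×-54.3 + 268×2.26×-36.9 = -59015
Σ ṁᵢCp,ᵢ = 218×2.26 + 261×2.26 + 268×2.26 = 1688.2
T_out = -59015 / 1688.2 = -34.957 °C

T_out = -35.0 °C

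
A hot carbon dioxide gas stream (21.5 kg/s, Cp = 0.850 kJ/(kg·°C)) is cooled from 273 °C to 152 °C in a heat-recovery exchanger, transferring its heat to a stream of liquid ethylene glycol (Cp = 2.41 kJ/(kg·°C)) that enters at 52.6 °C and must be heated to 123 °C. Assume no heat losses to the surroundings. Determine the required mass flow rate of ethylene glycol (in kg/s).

ṁ_c = 13.0 kg/s

Heat released by hot stream: Q = 21.5 × 0.850 × (273 − 152) = 2211.3 kJ/s
Energy balance on cold side (adiabatic exchanger): Q = ṁ_c·Cp_c·(T_c,out − T_c,in)
ṁ_c = 2211.3 / [2.41 × (123 − 52.6)] = 13.033 kg/s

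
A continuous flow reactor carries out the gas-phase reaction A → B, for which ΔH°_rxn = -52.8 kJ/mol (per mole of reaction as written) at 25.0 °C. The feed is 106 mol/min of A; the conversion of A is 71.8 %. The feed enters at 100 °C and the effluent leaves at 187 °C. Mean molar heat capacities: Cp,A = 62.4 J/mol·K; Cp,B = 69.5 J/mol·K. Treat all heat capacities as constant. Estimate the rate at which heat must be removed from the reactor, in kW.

Extent of reaction ξ = 0.718 × 106 = 76.108 mol/min
Reaction term: ξ·ΔH°_rxn = 76.108 × -52.8 = -4018.5 kJ/min
Sensible, feed 100→25 °C: -496.08 kJ/min
Outlet flows (mol/min): A 29.892, B 76.108
Sensible, products 25→187 °C: 1159.1 kJ/min
Q = ΔH = -3355.5 kJ/min = -55.925 kW
Heat removed = 55.925 kW

Q_out = 55.9 kW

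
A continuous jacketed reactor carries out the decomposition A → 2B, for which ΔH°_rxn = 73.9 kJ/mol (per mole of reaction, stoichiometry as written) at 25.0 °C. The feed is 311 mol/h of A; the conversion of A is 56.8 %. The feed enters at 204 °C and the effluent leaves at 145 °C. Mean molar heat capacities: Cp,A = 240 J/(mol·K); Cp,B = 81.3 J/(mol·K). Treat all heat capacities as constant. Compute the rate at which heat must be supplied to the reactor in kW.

Q_in = 1.95 kW

Extent of reaction ξ = 0.568 × 311 = 176.65 mol/h
Reaction term: ξ·ΔH°_rxn = 176.65 × 73.9 = 13054 kJ/h
Sensible, feed 204→25 °C: -13361 kJ/h
Outlet flows (mol/h): A 134.35, B 353.3
Sensible, products 25→145 °C: 7316.1 kJ/h
Q = ΔH = 7009.8 kJ/h = 1.9472 kW
Heat supplied = 1.9472 kW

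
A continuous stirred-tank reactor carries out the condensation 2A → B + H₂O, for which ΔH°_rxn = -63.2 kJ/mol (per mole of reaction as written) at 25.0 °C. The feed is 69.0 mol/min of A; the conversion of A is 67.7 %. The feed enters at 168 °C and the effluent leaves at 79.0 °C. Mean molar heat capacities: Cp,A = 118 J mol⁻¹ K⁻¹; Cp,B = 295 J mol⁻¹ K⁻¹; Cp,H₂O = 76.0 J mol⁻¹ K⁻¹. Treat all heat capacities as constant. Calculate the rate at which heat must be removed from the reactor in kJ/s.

Extent of reaction ξ = 0.677 × 69.0 / 2 = 23.357 mol/min
Reaction term: ξ·ΔH°_rxn = 23.357 × -63.2 = -1476.1 kJ/min
Sensible, feed 168→25 °C: -1164.3 kJ/min
Outlet flows (mol/min): A 22.287, B 23.357, H₂O 23.357
Sensible, products 25→79.0 °C: 609.94 kJ/min
Q = ΔH = -2030.5 kJ/min = -33.842 kW
Heat removed = 33.842 kJ/s

Q_out = 33.8 kJ/s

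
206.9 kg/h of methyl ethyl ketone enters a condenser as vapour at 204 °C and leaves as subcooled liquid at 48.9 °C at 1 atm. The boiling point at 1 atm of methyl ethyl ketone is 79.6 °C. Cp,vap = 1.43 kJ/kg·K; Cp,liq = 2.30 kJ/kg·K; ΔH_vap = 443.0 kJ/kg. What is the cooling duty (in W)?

Q_c = 39700 W

vapour 204→79.6 °C: -177.89 kJ/kg
condensation at 79.6 °C: -443 kJ/kg
liquid 79.6→48.9 °C: -70.61 kJ/kg
Δh = -177.89 + -443 + -70.61 = -691.5 kJ/kg
Q = ṁ·Δh = 206.9 kg/h × -691.5 kJ/kg = -143070 kJ/h
|Q| = 39.742 kW = 39742 W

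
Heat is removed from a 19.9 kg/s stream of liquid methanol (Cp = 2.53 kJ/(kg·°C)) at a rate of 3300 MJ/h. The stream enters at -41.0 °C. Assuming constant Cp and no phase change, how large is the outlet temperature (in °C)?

Q = 3300 MJ/h = 916.67 kJ/s
ΔT = Q/(ṁ·Cp) = 916.67/(19.9×2.53) = 18.207 K
T_out = -41.0 − 18.207 = -59.207 °C

T_out = -59.2 °C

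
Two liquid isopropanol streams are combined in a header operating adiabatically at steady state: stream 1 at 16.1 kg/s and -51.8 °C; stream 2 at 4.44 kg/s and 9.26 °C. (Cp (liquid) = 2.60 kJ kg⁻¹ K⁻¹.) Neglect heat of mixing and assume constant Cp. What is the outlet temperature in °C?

T_out = -38.6 °C

Energy balance with Q = 0: Σ ṁᵢCp,ᵢ(T_out − Tᵢ) = 0
Σ ṁᵢCp,ᵢTᵢ = 16.1×2.60×-51.8 + 4.44×2.60×9.26 = -2061.5
Σ ṁᵢCp,ᵢ = 16.1×2.60 + 4.44×2.60 = 53.404
T_out = -2061.5 / 53.404 = -38.601 °C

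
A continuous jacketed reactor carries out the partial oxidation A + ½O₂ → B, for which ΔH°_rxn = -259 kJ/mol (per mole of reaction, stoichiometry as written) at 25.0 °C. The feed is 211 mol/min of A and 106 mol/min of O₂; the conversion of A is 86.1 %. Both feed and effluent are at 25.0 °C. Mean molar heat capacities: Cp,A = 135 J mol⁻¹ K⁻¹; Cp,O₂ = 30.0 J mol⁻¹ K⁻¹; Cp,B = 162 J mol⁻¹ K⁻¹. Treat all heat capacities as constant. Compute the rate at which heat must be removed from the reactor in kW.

Extent of reaction ξ = 0.861 × 211 = 181.67 mol/min
Reaction term: ξ·ΔH°_rxn = 181.67 × -259 = -47053 kJ/min
Q = ΔH = -47053 kJ/min = -784.21 kW
Heat removed = 784.21 kW

Q_out = 784 kW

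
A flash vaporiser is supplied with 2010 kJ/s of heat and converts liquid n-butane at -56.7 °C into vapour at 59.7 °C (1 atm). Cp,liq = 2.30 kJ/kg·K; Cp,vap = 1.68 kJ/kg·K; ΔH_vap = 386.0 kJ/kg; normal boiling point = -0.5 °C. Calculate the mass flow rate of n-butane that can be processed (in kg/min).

Δh = 2.30×(-0.5−-56.7) + 386.0 + 1.68×(59.7−-0.5) = 616.4 kJ/kg
Q = 2010 kJ/s = 2010 kJ/s = 120600 kJ/min
ṁ = Q/Δh = 120600 / 616.4 = 195.65 kg/min

ṁ = 196 kg/min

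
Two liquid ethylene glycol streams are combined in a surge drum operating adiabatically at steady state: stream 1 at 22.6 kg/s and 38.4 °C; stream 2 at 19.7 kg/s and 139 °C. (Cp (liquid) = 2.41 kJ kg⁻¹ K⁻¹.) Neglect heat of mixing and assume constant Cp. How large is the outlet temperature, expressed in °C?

T_out = 85.3 °C

Energy balance with Q = 0: Σ ṁᵢCp,ᵢ(T_out − Tᵢ) = 0
Σ ṁᵢCp,ᵢTᵢ = 22.6×2.41×38.4 + 19.7×2.41×139 = 8690.8
Σ ṁᵢCp,ᵢ = 22.6×2.41 + 19.7×2.41 = 101.94
T_out = 8690.8 / 101.94 = 85.252 °C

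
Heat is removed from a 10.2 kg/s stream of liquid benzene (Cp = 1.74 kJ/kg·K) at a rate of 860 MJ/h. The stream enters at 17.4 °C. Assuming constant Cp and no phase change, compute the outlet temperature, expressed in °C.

Q = 860 MJ/h = 238.89 kJ/s
ΔT = Q/(ṁ·Cp) = 238.89/(10.2×1.74) = 13.46 K
T_out = 17.4 − 13.46 = 3.94 °C

T_out = 3.94 °C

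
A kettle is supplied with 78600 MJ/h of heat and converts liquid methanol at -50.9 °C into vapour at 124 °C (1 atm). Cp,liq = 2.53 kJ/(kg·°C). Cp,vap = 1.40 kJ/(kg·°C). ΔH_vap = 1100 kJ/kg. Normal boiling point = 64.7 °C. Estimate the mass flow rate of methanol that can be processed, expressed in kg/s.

Δh = 2.53×(64.7−-50.9) + 1100 + 1.40×(124−64.7) = 1475.5 kJ/kg
Q = 78600 MJ/h = 21833 kJ/s = 21833 kJ/s
ṁ = Q/Δh = 21833 / 1475.5 = 14.797 kg/s

ṁ = 14.8 kg/s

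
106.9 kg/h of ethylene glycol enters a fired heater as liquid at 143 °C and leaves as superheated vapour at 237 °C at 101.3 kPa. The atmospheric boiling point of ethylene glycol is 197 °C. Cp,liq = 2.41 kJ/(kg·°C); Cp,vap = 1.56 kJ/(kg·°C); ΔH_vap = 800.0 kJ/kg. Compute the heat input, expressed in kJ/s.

Q = 29.5 kJ/s

liquid 143→197 °C: 130.14 kJ/kg
vaporisation at 197 °C: 800 kJ/kg
vapour 197→237 °C: 62.4 kJ/kg
Δh = 130.14 + 800 + 62.4 = 992.54 kJ/kg
Q = ṁ·Δh = 106.9 kg/h × 992.54 kJ/kg = 106100 kJ/h
|Q| = 29.473 kW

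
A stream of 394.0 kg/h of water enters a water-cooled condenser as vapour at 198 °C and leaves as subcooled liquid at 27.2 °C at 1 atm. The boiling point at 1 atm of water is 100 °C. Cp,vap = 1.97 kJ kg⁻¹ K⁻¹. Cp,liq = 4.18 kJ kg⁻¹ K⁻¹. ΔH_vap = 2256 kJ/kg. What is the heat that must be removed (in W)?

vapour 198→100 °C: -193.06 kJ/kg
condensation at 100 °C: -2256 kJ/kg
liquid 100→27.2 °C: -304.3 kJ/kg
Δh = -193.06 + -2256 + -304.3 = -2753.4 kJ/kg
Q = ṁ·Δh = 394.0 kg/h × -2753.4 kJ/kg = -1.0848e+06 kJ/h
|Q| = 301.34 kW = 301340 W

Q_c = 301000 W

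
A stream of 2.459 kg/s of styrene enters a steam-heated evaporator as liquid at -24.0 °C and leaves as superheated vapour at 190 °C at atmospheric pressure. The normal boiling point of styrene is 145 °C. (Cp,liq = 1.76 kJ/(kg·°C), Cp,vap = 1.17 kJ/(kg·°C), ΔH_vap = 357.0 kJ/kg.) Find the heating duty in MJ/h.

Q = 6260 MJ/h

liquid -24.0→145 °C: 297.44 kJ/kg
vaporisation at 145 °C: 357 kJ/kg
vapour 145→190 °C: 52.65 kJ/kg
Δh = 297.44 + 357 + 52.65 = 707.09 kJ/kg
Q = ṁ·Δh = 2.459 kg/s × 707.09 kJ/kg = 1738.7 kJ/s
|Q| = 1738.7 kW = 6259.4 MJ/h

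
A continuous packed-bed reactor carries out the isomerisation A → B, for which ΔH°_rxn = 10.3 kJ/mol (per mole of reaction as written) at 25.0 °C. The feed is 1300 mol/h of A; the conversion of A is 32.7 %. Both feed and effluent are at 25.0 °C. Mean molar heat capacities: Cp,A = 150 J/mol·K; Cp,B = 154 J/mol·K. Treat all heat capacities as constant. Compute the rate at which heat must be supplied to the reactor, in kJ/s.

Extent of reaction ξ = 0.327 × 1300 = 425.1 mol/h
Reaction term: ξ·ΔH°_rxn = 425.1 × 10.3 = 4378.5 kJ/h
Q = ΔH = 4378.5 kJ/h = 1.2163 kW
Heat supplied = 1.2163 kJ/s

Q_in = 1.22 kJ/s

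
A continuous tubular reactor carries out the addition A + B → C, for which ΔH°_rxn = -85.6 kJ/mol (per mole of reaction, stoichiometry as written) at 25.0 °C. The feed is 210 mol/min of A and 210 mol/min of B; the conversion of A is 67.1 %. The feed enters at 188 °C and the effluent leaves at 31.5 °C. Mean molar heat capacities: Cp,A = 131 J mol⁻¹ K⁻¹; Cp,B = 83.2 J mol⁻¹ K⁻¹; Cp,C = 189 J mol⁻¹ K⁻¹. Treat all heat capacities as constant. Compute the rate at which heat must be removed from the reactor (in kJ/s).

Extent of reaction ξ = 0.671 × 210 = 140.91 mol/min
Reaction term: ξ·ΔH°_rxn = 140.91 × -85.6 = -12062 kJ/min
Sensible, feed 188→25 °C: -7332.1 kJ/min
Outlet flows (mol/min): A 69.09, B 69.09, C 140.91
Sensible, products 25→31.5 °C: 269.3 kJ/min
Q = ΔH = -19125 kJ/min = -318.74 kW
Heat removed = 318.74 kJ/s

Q_out = 319 kJ/s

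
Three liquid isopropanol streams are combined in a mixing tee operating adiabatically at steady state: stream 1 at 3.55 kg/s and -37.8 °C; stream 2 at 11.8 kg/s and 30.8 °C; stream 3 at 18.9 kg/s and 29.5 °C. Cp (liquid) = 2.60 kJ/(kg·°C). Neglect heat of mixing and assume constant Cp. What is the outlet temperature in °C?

Adiabatic, steady state ⇒ Σ ṁᵢCp,ᵢ(T_out − Tᵢ) = 0
Σ ṁᵢCp,ᵢTᵢ = 3.55×2.60×-37.8 + 11.8×2.60×30.8 + 18.9×2.60×29.5 = 2045.7
Σ ṁᵢCp,ᵢ = 3.55×2.60 + 11.8×2.60 + 18.9×2.60 = 89.05
T_out = 2045.7 / 89.05 = 22.972 °C

T_out = 23.0 °C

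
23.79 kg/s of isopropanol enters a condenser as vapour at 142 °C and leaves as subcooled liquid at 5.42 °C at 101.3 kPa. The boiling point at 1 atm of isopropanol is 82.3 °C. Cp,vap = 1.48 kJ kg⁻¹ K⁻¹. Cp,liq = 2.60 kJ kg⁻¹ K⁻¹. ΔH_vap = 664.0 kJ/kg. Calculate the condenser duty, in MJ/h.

Q_c = 81600 MJ/h

vapour 142→82.3 °C: -88.356 kJ/kg
condensation at 82.3 °C: -664 kJ/kg
liquid 82.3→5.42 °C: -199.89 kJ/kg
Δh = -88.356 + -664 + -199.89 = -952.24 kJ/kg
Q = ṁ·Δh = 23.79 kg/s × -952.24 kJ/kg = -22654 kJ/s
|Q| = 22654 kW = 81554 MJ/h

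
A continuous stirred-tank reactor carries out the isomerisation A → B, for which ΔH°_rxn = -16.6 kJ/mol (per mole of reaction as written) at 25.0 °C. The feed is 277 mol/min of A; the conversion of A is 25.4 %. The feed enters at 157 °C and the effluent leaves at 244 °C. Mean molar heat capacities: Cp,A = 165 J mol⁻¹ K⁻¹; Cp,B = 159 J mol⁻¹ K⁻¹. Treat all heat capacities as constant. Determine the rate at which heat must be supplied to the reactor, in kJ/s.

Q_in = 45.3 kJ/s

Extent of reaction ξ = 0.254 × 277 = 70.358 mol/min
Reaction term: ξ·ΔH°_rxn = 70.358 × -16.6 = -1167.9 kJ/min
Sensible, feed 157→25 °C: -6033.1 kJ/min
Outlet flows (mol/min): A 206.64, B 70.358
Sensible, products 25→244 °C: 9916.9 kJ/min
Q = ΔH = 2715.9 kJ/min = 45.266 kW
Heat supplied = 45.266 kJ/s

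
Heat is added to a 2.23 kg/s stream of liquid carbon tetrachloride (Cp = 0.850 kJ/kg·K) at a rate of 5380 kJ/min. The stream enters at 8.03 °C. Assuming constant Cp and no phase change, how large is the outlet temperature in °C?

T_out = 55.3 °C

Q = 5380 kJ/min = 89.667 kJ/s
ΔT = Q/(ṁ·Cp) = 89.667/(2.23×0.850) = 47.305 K
T_out = 8.03 + 47.305 = 55.335 °C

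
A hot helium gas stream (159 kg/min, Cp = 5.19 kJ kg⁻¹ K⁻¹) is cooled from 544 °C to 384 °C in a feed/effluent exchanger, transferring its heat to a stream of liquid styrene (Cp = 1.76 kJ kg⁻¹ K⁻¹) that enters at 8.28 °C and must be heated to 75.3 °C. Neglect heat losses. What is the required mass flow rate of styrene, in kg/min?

ṁ_c = 1120 kg/min

Heat released by hot stream: Q = 159 × 5.19 × (544 − 384) = 132030 kJ/min
Energy balance on cold side (adiabatic exchanger): Q = ṁ_c·Cp_c·(T_c,out − T_c,in)
ṁ_c = 132030 / [1.76 × (75.3 − 8.28)] = 1119.4 kg/min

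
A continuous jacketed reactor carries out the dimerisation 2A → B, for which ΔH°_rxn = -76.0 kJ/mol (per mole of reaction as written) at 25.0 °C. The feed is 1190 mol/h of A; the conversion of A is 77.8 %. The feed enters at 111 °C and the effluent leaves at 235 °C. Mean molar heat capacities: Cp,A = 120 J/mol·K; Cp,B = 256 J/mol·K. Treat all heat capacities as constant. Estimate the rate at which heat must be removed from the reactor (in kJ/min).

Q_out = 265 kJ/min

Extent of reaction ξ = 0.778 × 1190 / 2 = 462.91 mol/h
Reaction term: ξ·ΔH°_rxn = 462.91 × -76.0 = -35181 kJ/h
Sensible, feed 111→25 °C: -12281 kJ/h
Outlet flows (mol/h): A 264.18, B 462.91
Sensible, products 25→235 °C: 31543 kJ/h
Q = ΔH = -15919 kJ/h = -4.4218 kW
Heat removed = 265.31 kJ/min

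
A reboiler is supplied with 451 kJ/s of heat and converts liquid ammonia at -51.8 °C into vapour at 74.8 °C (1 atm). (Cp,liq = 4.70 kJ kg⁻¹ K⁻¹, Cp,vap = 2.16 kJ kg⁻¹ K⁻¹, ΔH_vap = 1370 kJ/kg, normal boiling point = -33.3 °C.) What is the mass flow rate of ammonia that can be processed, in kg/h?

Δh = 4.70×(-33.3−-51.8) + 1370 + 2.16×(74.8−-33.3) = 1690.4 kJ/kg
Q = 451 kJ/s = 451 kJ/s = 1.6236e+06 kJ/h
ṁ = Q/Δh = 1.6236e+06 / 1690.4 = 960.46 kg/h

ṁ = 960 kg/h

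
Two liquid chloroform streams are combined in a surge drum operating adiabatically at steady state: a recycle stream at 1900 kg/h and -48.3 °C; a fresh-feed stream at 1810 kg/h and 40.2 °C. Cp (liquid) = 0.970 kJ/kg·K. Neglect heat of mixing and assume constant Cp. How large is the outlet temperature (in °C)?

Adiabatic, steady state ⇒ Σ ṁᵢCp,ᵢ(T_out − Tᵢ) = 0
T_out = Σ ṁᵢCp,ᵢTᵢ / Σ ṁᵢCp,ᵢ
      = -18438 / 3598.7 = -5.1235 °C

T_out = -5.12 °C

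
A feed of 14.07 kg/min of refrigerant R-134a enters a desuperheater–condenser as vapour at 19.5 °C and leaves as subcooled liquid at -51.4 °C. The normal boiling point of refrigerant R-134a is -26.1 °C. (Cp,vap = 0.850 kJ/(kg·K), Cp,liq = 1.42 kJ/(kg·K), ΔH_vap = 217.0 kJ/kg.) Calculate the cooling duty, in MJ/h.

Q_c = 246 MJ/h

vapour 19.5→-26.1 °C: -38.76 kJ/kg
condensation at -26.1 °C: -217 kJ/kg
liquid -26.1→-51.4 °C: -35.926 kJ/kg
Δh = -38.76 + -217 + -35.926 = -291.69 kJ/kg
Q = ṁ·Δh = 14.07 kg/min × -291.69 kJ/kg = -4104 kJ/min
|Q| = 68.4 kW = 246.24 MJ/h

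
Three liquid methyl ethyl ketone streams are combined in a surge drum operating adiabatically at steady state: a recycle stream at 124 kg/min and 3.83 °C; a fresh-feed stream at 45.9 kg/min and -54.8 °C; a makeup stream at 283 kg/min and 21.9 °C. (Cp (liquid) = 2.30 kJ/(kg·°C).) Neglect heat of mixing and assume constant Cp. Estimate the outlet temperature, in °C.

T_out = 9.18 °C

No heat crosses the boundary, so H_out = H_in.
Σ ṁᵢCp,ᵢTᵢ = 124×2.30×3.83 + 45.9×2.30×-54.8 + 283×2.30×21.9 = 9561.8
Σ ṁᵢCp,ᵢ = 124×2.30 + 45.9×2.30 + 283×2.30 = 1041.7
T_out = 9561.8 / 1041.7 = 9.1793 °C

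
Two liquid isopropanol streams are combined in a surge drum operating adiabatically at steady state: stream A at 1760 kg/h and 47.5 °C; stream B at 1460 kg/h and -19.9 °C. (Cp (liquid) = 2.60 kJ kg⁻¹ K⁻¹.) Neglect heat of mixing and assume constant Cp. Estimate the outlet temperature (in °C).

Adiabatic, steady state ⇒ Σ ṁᵢCp,ᵢ(T_out − Tᵢ) = 0
Σ ṁᵢCp,ᵢTᵢ = 1760×2.60×47.5 + 1460×2.60×-19.9 = 141820
Σ ṁᵢCp,ᵢ = 1760×2.60 + 1460×2.60 = 8372
T_out = 141820 / 8372 = 16.94 °C

T_out = 16.9 °C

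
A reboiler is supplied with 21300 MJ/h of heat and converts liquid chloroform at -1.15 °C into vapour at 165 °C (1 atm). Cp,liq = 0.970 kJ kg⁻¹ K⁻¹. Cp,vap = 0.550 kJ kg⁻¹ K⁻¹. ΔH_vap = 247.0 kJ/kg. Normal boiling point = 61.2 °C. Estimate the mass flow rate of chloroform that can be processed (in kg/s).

Δh = 0.970×(61.2−-1.15) + 247.0 + 0.550×(165−61.2) = 364.57 kJ/kg
Q = 21300 MJ/h = 5916.7 kJ/s = 5916.7 kJ/s
ṁ = Q/Δh = 5916.7 / 364.57 = 16.229 kg/s

ṁ = 16.2 kg/s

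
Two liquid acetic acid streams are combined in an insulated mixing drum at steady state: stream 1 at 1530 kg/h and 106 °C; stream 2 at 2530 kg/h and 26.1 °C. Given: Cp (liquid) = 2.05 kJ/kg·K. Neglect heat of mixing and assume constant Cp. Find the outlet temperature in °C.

T_out = 56.2 °C

Energy balance with Q = 0: Σ ṁᵢCp,ᵢ(T_out − Tᵢ) = 0
T_out = Σ ṁᵢCp,ᵢTᵢ / Σ ṁᵢCp,ᵢ
      = 467840 / 8323 = 56.21 °C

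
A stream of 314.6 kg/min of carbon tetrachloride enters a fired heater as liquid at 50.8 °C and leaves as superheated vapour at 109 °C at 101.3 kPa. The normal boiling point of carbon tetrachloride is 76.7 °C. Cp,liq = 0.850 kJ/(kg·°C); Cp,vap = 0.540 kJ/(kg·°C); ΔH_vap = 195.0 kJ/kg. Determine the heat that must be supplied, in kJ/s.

Q = 1230 kJ/s

liquid 50.8→76.7 °C: 22.015 kJ/kg
vaporisation at 76.7 °C: 195 kJ/kg
vapour 76.7→109 °C: 17.442 kJ/kg
Δh = 22.015 + 195 + 17.442 = 234.46 kJ/kg
Q = ṁ·Δh = 314.6 kg/min × 234.46 kJ/kg = 73760 kJ/min
|Q| = 1229.3 kW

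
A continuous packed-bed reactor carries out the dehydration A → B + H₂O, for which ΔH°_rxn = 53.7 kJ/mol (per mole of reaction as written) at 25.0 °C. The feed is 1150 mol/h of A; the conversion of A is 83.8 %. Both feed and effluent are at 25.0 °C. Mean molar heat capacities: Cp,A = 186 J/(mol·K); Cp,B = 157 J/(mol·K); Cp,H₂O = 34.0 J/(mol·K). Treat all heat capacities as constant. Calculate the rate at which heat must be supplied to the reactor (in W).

Q_in = 14400 W

Extent of reaction ξ = 0.838 × 1150 = 963.7 mol/h
Reaction term: ξ·ΔH°_rxn = 963.7 × 53.7 = 51751 kJ/h
Q = ΔH = 51751 kJ/h = 14.375 kW
Heat supplied = 14375 W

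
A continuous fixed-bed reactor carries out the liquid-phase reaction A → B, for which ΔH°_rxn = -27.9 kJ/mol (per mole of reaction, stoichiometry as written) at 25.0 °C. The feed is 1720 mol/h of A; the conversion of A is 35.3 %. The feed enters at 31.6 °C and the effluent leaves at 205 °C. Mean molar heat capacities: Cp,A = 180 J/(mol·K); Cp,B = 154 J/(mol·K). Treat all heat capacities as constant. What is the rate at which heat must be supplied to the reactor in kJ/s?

Extent of reaction ξ = 0.353 × 1720 = 607.16 mol/h
Reaction term: ξ·ΔH°_rxn = 607.16 × -27.9 = -16940 kJ/h
Sensible, feed 31.6→25 °C: -2043.4 kJ/h
Outlet flows (mol/h): A 1112.8, B 607.16
Sensible, products 25→205 °C: 52886 kJ/h
Q = ΔH = 33903 kJ/h = 9.4176 kW
Heat supplied = 9.4176 kJ/s

Q_in = 9.42 kJ/s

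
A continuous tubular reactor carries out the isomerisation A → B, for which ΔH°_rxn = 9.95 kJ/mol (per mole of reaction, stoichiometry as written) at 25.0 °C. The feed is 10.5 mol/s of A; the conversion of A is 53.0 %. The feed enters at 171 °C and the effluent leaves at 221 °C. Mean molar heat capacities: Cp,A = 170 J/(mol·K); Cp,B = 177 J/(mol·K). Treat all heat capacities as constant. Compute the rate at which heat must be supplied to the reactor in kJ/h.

Extent of reaction ξ = 0.530 × 10.5 = 5.565 mol/s
Reaction term: ξ·ΔH°_rxn = 5.565 × 9.95 = 55.372 kJ/s
Sensible, feed 171→25 °C: -260.61 kJ/s
Outlet flows (mol/s): A 4.935, B 5.565
Sensible, products 25→221 °C: 357.5 kJ/s
Q = ΔH = 152.26 kJ/s = 152.26 kW
Heat supplied = 548120 kJ/h

Q_in = 548000 kJ/h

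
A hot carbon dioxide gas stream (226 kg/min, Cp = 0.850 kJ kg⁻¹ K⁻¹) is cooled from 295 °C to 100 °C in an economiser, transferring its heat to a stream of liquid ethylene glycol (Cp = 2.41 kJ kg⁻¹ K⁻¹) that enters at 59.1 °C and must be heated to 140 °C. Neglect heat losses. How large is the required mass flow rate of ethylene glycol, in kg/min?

ṁ_c = 192 kg/min

Heat released by hot stream: Q = 226 × 0.850 × (295 − 100) = 37460 kJ/min
Energy balance on cold side (adiabatic exchanger): Q = ṁ_c·Cp_c·(T_c,out − T_c,in)
ṁ_c = 37460 / [2.41 × (140 − 59.1)] = 192.13 kg/min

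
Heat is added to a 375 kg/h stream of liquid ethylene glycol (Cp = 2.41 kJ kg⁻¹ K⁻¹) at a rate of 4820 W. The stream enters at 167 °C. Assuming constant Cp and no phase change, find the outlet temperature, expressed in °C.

T_out = 186 °C

Q = 4820 W = 17352 kJ/h
ΔT = Q/(ṁ·Cp) = 17352/(375×2.41) = 19.2 K
T_out = 167 + 19.2 = 186.2 °C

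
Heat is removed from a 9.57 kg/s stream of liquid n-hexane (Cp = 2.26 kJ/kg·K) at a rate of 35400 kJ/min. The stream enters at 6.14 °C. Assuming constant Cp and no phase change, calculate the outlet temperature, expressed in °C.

Q = 35400 kJ/min = 590 kJ/s
ΔT = Q/(ṁ·Cp) = 590/(9.57×2.26) = 27.279 K
T_out = 6.14 − 27.279 = -21.139 °C

T_out = -21.1 °C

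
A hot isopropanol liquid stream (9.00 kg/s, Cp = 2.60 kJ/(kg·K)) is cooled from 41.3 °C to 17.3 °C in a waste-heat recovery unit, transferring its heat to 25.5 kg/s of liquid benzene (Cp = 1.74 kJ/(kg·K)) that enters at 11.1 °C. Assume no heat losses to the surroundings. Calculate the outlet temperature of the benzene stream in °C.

T_c,out = 23.8 °C

Heat released by hot stream: Q = 9.00 × 2.60 × (41.3 − 17.3) = 561.6 kJ/s
Energy balance on cold side (adiabatic exchanger): Q = ṁ_c·Cp_c·(T_c,out − T_c,in)
T_c,out = 11.1 + 561.6/(25.5 × 1.74) = 23.757 °C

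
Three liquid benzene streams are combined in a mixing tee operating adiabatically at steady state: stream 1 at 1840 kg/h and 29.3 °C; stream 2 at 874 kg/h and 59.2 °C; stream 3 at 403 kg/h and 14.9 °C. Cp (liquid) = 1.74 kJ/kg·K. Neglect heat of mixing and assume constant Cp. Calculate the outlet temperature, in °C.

T_out = 35.8 °C

Energy balance with Q = 0: Σ ṁᵢCp,ᵢ(T_out − Tᵢ) = 0
T_out = Σ ṁᵢCp,ᵢTᵢ / Σ ṁᵢCp,ᵢ
      = 194280 / 5423.6 = 35.822 °C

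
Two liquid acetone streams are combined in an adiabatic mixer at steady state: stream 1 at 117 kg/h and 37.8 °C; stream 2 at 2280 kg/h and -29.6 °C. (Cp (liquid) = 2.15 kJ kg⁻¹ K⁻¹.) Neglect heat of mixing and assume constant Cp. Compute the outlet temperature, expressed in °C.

No heat crosses the boundary, so H_out = H_in.
T_out = Σ ṁᵢCp,ᵢTᵢ / Σ ṁᵢCp,ᵢ
      = -135590 / 5153.6 = -26.31 °C

T_out = -26.3 °C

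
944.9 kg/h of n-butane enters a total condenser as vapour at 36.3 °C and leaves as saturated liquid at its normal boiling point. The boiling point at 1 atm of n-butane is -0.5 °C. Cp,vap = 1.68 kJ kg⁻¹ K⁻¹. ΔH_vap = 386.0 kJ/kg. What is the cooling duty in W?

vapour 36.3→-0.5 °C: -61.824 kJ/kg
condensation at -0.5 °C: -386 kJ/kg
Δh = -61.824 + -386 = -447.82 kJ/kg
Q = ṁ·Δh = 944.9 kg/h × -447.82 kJ/kg = -423150 kJ/h
|Q| = 117.54 kW = 117540 W

Q_c = 118000 W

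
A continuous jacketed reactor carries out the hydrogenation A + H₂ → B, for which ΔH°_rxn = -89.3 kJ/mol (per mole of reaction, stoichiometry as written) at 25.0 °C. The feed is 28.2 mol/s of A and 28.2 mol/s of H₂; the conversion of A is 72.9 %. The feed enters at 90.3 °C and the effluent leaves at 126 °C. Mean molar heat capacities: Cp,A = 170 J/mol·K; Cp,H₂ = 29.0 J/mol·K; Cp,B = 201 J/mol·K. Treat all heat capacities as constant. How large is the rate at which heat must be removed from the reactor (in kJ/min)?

Extent of reaction ξ = 0.729 × 28.2 = 20.558 mol/s
Reaction term: ξ·ΔH°_rxn = 20.558 × -89.3 = -1835.8 kJ/s
Sensible, feed 90.3→25 °C: -366.45 kJ/s
Outlet flows (mol/s): A 7.6422, H₂ 7.6422, B 20.558
Sensible, products 25→126 °C: 570.94 kJ/s
Q = ΔH = -1631.3 kJ/s = -1631.3 kW
Heat removed = 97879 kJ/min

Q_out = 97900 kJ/min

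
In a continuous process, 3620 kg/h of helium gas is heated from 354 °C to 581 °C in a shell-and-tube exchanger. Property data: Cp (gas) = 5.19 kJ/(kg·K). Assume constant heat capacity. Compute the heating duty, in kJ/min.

Q = ṁ·Cp·ΔT = 3620 × 5.19 × (581 − 354) = 4.2648e+06 kJ/h
Converting: 4.2648e+06 / 3600 s = 1184.7 kW
Heating duty = 71081 kJ/min

Q = 71100 kJ/min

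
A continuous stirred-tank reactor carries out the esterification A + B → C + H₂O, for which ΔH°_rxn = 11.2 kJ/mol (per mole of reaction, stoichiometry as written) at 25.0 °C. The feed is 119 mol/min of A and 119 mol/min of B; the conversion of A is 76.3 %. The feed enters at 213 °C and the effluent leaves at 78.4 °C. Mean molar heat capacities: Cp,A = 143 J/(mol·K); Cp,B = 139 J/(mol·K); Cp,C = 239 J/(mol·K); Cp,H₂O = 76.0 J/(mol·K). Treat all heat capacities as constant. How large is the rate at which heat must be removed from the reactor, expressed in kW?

Extent of reaction ξ = 0.763 × 119 = 90.797 mol/min
Reaction term: ξ·ΔH°_rxn = 90.797 × 11.2 = 1016.9 kJ/min
Sensible, feed 213→25 °C: -6308.9 kJ/min
Outlet flows (mol/min): A 28.203, B 28.203, C 90.797, H₂O 90.797
Sensible, products 25→78.4 °C: 1952 kJ/min
Q = ΔH = -3340 kJ/min = -55.666 kW
Heat removed = 55.666 kW

Q_out = 55.7 kW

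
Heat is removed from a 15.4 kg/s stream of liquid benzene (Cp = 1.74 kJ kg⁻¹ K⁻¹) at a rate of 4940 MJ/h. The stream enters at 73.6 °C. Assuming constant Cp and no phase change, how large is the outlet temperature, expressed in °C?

Q = 4940 MJ/h = 1372.2 kJ/s
ΔT = Q/(ṁ·Cp) = 1372.2/(15.4×1.74) = 51.21 K
T_out = 73.6 − 51.21 = 22.39 °C

T_out = 22.4 °C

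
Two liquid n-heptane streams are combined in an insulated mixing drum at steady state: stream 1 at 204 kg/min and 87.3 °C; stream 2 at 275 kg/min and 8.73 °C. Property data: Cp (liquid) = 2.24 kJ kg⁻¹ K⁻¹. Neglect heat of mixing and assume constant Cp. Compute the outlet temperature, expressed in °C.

T_out = 42.2 °C

Adiabatic, steady state ⇒ Σ ṁᵢCp,ᵢ(T_out − Tᵢ) = 0
T_out = Σ ṁᵢCp,ᵢTᵢ / Σ ṁᵢCp,ᵢ
      = 45270 / 1073 = 42.192 °C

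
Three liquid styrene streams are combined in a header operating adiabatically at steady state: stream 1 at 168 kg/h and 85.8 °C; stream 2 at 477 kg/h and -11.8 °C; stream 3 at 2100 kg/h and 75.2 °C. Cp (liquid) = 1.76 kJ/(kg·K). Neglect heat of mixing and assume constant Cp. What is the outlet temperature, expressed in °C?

T_out = 60.7 °C

No heat crosses the boundary, so H_out = H_in.
Σ ṁᵢCp,ᵢTᵢ = 168×1.76×85.8 + 477×1.76×-11.8 + 2100×1.76×75.2 = 293400
Σ ṁᵢCp,ᵢ = 168×1.76 + 477×1.76 + 2100×1.76 = 4831.2
T_out = 293400 / 4831.2 = 60.731 °C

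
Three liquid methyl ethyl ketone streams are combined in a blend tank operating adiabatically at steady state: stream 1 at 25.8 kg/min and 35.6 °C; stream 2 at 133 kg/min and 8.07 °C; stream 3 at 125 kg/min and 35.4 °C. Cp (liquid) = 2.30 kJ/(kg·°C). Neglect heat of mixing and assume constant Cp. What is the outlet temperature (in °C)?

T_out = 22.6 °C

No heat crosses the boundary, so H_out = H_in.
T_out = Σ ṁᵢCp,ᵢTᵢ / Σ ṁᵢCp,ᵢ
      = 14759 / 652.74 = 22.61 °C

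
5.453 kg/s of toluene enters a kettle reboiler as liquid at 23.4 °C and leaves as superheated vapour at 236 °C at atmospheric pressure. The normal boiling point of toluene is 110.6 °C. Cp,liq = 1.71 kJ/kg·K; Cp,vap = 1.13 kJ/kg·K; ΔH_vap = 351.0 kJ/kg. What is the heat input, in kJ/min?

Q = 210000 kJ/min

liquid 23.4→110.6 °C: 149.11 kJ/kg
vaporisation at 110.6 °C: 351 kJ/kg
vapour 110.6→236 °C: 141.7 kJ/kg
Δh = 149.11 + 351 + 141.7 = 641.81 kJ/kg
Q = ṁ·Δh = 5.453 kg/s × 641.81 kJ/kg = 3499.8 kJ/s
|Q| = 3499.8 kW = 209990 kJ/min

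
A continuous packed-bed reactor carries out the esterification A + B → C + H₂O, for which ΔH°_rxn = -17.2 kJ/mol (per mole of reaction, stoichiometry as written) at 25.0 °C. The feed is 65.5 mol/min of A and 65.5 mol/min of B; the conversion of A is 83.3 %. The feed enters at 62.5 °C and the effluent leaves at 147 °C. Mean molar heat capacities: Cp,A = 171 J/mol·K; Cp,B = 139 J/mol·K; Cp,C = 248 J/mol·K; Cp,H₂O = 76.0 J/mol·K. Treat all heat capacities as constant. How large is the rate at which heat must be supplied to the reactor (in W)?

Q_in = 14500 W

Extent of reaction ξ = 0.833 × 65.5 = 54.561 mol/min
Reaction term: ξ·ΔH°_rxn = 54.561 × -17.2 = -938.46 kJ/min
Sensible, feed 62.5→25 °C: -761.44 kJ/min
Outlet flows (mol/min): A 10.939, B 10.939, C 54.561, H₂O 54.561
Sensible, products 25→147 °C: 2570.4 kJ/min
Q = ΔH = 870.51 kJ/min = 14.508 kW
Heat supplied = 14508 W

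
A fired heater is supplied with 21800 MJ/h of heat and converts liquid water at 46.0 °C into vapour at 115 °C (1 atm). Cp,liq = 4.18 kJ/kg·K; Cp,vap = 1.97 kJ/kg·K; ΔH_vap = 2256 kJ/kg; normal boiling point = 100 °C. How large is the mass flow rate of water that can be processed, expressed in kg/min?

ṁ = 145 kg/min

Δh = 4.18×(100−46.0) + 2256 + 1.97×(115−100) = 2511.3 kJ/kg
Q = 21800 MJ/h = 6055.6 kJ/s = 363330 kJ/min
ṁ = Q/Δh = 363330 / 2511.3 = 144.68 kg/min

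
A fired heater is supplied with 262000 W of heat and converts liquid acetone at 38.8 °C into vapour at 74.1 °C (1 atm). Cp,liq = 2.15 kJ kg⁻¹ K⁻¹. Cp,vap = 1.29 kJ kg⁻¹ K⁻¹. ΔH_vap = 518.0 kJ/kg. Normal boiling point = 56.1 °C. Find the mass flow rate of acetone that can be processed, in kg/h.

ṁ = 1630 kg/h

Δh = 2.15×(56.1−38.8) + 518.0 + 1.29×(74.1−56.1) = 578.42 kJ/kg
Q = 262000 W = 262 kJ/s = 943200 kJ/h
ṁ = Q/Δh = 943200 / 578.42 = 1630.7 kg/h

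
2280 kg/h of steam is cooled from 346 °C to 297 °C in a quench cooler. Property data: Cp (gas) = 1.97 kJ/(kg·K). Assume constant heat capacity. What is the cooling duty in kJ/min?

Q_c = 3670 kJ/min

Q = ṁ·Cp·ΔT = 2280 × 1.97 × (297 − 346) = -220090 kJ/h
Converting: 220090 / 3600 s = 61.136 kW
Cooling duty = 3668.1 kJ/min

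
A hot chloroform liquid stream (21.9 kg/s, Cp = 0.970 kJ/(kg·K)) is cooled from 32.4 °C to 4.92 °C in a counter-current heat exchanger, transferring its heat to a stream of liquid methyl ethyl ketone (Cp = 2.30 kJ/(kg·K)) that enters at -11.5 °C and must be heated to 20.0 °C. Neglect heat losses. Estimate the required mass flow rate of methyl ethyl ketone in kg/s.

ṁ_c = 8.06 kg/s

Heat released by hot stream: Q = 21.9 × 0.970 × (32.4 − 4.92) = 583.76 kJ/s
Energy balance on cold side (adiabatic exchanger): Q = ṁ_c·Cp_c·(T_c,out − T_c,in)
ṁ_c = 583.76 / [2.30 × (20.0 − -11.5)] = 8.0574 kg/s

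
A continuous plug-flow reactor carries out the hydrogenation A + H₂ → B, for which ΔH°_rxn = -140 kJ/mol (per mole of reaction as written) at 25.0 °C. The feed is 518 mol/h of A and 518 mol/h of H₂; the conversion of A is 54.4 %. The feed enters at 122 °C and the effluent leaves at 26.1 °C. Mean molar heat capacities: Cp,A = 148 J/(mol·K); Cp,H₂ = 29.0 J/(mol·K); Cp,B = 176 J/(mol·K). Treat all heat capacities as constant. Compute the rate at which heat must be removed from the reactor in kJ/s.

Q_out = 13.4 kJ/s

Extent of reaction ξ = 0.544 × 518 = 281.79 mol/h
Reaction term: ξ·ΔH°_rxn = 281.79 × -140 = -39451 kJ/h
Sensible, feed 122→25 °C: -8893.5 kJ/h
Outlet flows (mol/h): A 236.21, H₂ 236.21, B 281.79
Sensible, products 25→26.1 °C: 100.54 kJ/h
Q = ΔH = -48244 kJ/h = -13.401 kW
Heat removed = 13.401 kJ/s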